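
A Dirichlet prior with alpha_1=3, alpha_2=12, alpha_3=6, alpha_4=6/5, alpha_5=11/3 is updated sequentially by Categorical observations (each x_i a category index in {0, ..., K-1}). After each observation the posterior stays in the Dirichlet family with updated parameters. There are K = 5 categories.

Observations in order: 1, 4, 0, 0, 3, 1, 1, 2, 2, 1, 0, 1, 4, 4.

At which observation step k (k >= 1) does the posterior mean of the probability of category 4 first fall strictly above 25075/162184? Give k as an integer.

obs 1: x=1 → posterior Dirichlet(3, 13, 6, 6/5, 11/3)
obs 2: x=4 → posterior Dirichlet(3, 13, 6, 6/5, 14/3)
obs 3: x=0 → posterior Dirichlet(4, 13, 6, 6/5, 14/3)
obs 4: x=0 → posterior Dirichlet(5, 13, 6, 6/5, 14/3)
obs 5: x=3 → posterior Dirichlet(5, 13, 6, 11/5, 14/3)
obs 6: x=1 → posterior Dirichlet(5, 14, 6, 11/5, 14/3)
obs 7: x=1 → posterior Dirichlet(5, 15, 6, 11/5, 14/3)
obs 8: x=2 → posterior Dirichlet(5, 15, 7, 11/5, 14/3)
obs 9: x=2 → posterior Dirichlet(5, 15, 8, 11/5, 14/3)
obs 10: x=1 → posterior Dirichlet(5, 16, 8, 11/5, 14/3)
obs 11: x=0 → posterior Dirichlet(6, 16, 8, 11/5, 14/3)
obs 12: x=1 → posterior Dirichlet(6, 17, 8, 11/5, 14/3)
obs 13: x=4 → posterior Dirichlet(6, 17, 8, 11/5, 17/3)
obs 14: x=4 → posterior Dirichlet(6, 17, 8, 11/5, 20/3)

k = 2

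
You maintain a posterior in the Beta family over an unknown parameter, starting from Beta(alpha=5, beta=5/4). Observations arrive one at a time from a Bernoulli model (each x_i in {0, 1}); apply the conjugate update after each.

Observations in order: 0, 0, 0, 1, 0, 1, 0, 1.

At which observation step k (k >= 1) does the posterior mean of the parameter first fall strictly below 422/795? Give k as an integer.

obs 1: x=0 → posterior Beta(5, 9/4)
obs 2: x=0 → posterior Beta(5, 13/4)
obs 3: x=0 → posterior Beta(5, 17/4)
obs 4: x=1 → posterior Beta(6, 17/4)
obs 5: x=0 → posterior Beta(6, 21/4)
obs 6: x=1 → posterior Beta(7, 21/4)
obs 7: x=0 → posterior Beta(7, 25/4)
obs 8: x=1 → posterior Beta(8, 25/4)

k = 7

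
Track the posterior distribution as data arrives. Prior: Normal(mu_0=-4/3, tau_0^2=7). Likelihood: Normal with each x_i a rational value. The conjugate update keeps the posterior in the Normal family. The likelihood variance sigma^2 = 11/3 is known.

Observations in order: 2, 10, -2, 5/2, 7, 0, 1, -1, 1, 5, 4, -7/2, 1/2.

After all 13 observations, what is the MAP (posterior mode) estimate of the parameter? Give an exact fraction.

3251/1704

obs 1: x=2 → posterior Normal(41/48, 77/32)
obs 2: x=10 → posterior Normal(712/159, 77/53)
obs 3: x=-2 → posterior Normal(293/111, 77/74)
obs 4: x=5/2 → posterior Normal(1487/570, 77/95)
obs 5: x=7 → posterior Normal(2369/696, 77/116)
obs 6: x=0 → posterior Normal(2369/822, 77/137)
obs 7: x=1 → posterior Normal(2495/948, 77/158)
obs 8: x=-1 → posterior Normal(2369/1074, 77/179)
obs 9: x=1 → posterior Normal(499/240, 77/200)
obs 10: x=5 → posterior Normal(3125/1326, 77/221)
obs 11: x=4 → posterior Normal(3629/1452, 7/22)
obs 12: x=-7/2 → posterior Normal(1594/789, 77/263)
obs 13: x=1/2 → posterior Normal(3251/1704, 77/284)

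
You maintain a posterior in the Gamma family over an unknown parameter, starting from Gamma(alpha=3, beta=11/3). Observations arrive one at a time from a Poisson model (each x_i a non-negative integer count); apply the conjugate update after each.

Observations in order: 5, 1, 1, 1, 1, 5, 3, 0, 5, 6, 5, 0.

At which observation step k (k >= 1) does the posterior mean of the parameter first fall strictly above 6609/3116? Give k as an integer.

k = 10

obs 1: x=5 → posterior Gamma(8, 14/3)
obs 2: x=1 → posterior Gamma(9, 17/3)
obs 3: x=1 → posterior Gamma(10, 20/3)
obs 4: x=1 → posterior Gamma(11, 23/3)
obs 5: x=1 → posterior Gamma(12, 26/3)
obs 6: x=5 → posterior Gamma(17, 29/3)
obs 7: x=3 → posterior Gamma(20, 32/3)
obs 8: x=0 → posterior Gamma(20, 35/3)
obs 9: x=5 → posterior Gamma(25, 38/3)
obs 10: x=6 → posterior Gamma(31, 41/3)
obs 11: x=5 → posterior Gamma(36, 44/3)
obs 12: x=0 → posterior Gamma(36, 47/3)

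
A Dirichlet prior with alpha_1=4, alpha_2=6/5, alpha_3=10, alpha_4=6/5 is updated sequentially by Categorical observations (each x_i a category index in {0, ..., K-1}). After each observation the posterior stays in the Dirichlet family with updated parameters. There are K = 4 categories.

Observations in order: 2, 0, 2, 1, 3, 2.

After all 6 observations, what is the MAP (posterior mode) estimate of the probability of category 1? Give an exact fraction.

3/46

obs 1: x=2 → posterior Dirichlet(4, 6/5, 11, 6/5)
obs 2: x=0 → posterior Dirichlet(5, 6/5, 11, 6/5)
obs 3: x=2 → posterior Dirichlet(5, 6/5, 12, 6/5)
obs 4: x=1 → posterior Dirichlet(5, 11/5, 12, 6/5)
obs 5: x=3 → posterior Dirichlet(5, 11/5, 12, 11/5)
obs 6: x=2 → posterior Dirichlet(5, 11/5, 13, 11/5)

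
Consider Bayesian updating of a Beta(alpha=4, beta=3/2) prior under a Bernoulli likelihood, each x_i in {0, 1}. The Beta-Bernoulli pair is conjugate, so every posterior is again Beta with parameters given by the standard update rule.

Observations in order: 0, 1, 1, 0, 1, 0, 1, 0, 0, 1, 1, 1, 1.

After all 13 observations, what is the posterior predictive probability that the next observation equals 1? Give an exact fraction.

obs 1: x=0 → posterior Beta(4, 5/2)
obs 2: x=1 → posterior Beta(5, 5/2)
obs 3: x=1 → posterior Beta(6, 5/2)
obs 4: x=0 → posterior Beta(6, 7/2)
obs 5: x=1 → posterior Beta(7, 7/2)
obs 6: x=0 → posterior Beta(7, 9/2)
obs 7: x=1 → posterior Beta(8, 9/2)
obs 8: x=0 → posterior Beta(8, 11/2)
obs 9: x=0 → posterior Beta(8, 13/2)
obs 10: x=1 → posterior Beta(9, 13/2)
obs 11: x=1 → posterior Beta(10, 13/2)
obs 12: x=1 → posterior Beta(11, 13/2)
obs 13: x=1 → posterior Beta(12, 13/2)

24/37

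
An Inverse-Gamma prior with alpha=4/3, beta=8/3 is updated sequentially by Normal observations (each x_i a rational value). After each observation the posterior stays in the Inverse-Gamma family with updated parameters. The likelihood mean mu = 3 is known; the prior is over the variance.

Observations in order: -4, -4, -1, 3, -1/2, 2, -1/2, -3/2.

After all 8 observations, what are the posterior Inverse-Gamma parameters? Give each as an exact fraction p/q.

alpha=16/3, beta=1981/24

obs 1: x=-4 → posterior Inverse-Gamma(11/6, 163/6)
obs 2: x=-4 → posterior Inverse-Gamma(7/3, 155/3)
obs 3: x=-1 → posterior Inverse-Gamma(17/6, 179/3)
obs 4: x=3 → posterior Inverse-Gamma(10/3, 179/3)
obs 5: x=-1/2 → posterior Inverse-Gamma(23/6, 1579/24)
obs 6: x=2 → posterior Inverse-Gamma(13/3, 1591/24)
obs 7: x=-1/2 → posterior Inverse-Gamma(29/6, 869/12)
obs 8: x=-3/2 → posterior Inverse-Gamma(16/3, 1981/24)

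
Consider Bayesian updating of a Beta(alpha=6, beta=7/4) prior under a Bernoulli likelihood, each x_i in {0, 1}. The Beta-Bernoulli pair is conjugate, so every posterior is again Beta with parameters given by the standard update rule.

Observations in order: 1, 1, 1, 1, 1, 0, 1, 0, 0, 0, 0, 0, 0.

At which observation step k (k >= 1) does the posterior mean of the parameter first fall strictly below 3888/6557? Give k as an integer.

k = 13

obs 1: x=1 → posterior Beta(7, 7/4)
obs 2: x=1 → posterior Beta(8, 7/4)
obs 3: x=1 → posterior Beta(9, 7/4)
obs 4: x=1 → posterior Beta(10, 7/4)
obs 5: x=1 → posterior Beta(11, 7/4)
obs 6: x=0 → posterior Beta(11, 11/4)
obs 7: x=1 → posterior Beta(12, 11/4)
obs 8: x=0 → posterior Beta(12, 15/4)
obs 9: x=0 → posterior Beta(12, 19/4)
obs 10: x=0 → posterior Beta(12, 23/4)
obs 11: x=0 → posterior Beta(12, 27/4)
obs 12: x=0 → posterior Beta(12, 31/4)
obs 13: x=0 → posterior Beta(12, 35/4)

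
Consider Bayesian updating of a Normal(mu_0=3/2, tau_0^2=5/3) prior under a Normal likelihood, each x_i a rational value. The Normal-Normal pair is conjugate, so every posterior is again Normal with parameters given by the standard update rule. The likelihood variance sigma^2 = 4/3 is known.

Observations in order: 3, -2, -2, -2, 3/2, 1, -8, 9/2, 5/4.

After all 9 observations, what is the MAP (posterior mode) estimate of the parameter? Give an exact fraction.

-31/196

obs 1: x=3 → posterior Normal(7/3, 20/27)
obs 2: x=-2 → posterior Normal(11/14, 10/21)
obs 3: x=-2 → posterior Normal(1/19, 20/57)
obs 4: x=-2 → posterior Normal(-3/8, 5/18)
obs 5: x=3/2 → posterior Normal(-3/58, 20/87)
obs 6: x=1 → posterior Normal(7/68, 10/51)
obs 7: x=-8 → posterior Normal(-73/78, 20/117)
obs 8: x=9/2 → posterior Normal(-7/22, 5/33)
obs 9: x=5/4 → posterior Normal(-31/196, 20/147)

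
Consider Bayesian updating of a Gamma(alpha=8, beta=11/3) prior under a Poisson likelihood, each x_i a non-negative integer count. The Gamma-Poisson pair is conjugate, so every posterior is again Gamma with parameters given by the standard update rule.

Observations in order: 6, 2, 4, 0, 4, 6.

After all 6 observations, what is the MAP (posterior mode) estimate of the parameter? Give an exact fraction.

3

obs 1: x=6 → posterior Gamma(14, 14/3)
obs 2: x=2 → posterior Gamma(16, 17/3)
obs 3: x=4 → posterior Gamma(20, 20/3)
obs 4: x=0 → posterior Gamma(20, 23/3)
obs 5: x=4 → posterior Gamma(24, 26/3)
obs 6: x=6 → posterior Gamma(30, 29/3)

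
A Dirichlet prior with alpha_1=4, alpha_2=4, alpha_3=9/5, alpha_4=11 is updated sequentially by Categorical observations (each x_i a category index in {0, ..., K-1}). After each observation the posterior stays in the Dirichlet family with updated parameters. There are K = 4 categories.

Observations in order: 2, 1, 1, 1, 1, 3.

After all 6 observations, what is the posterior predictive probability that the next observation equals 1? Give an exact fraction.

obs 1: x=2 → posterior Dirichlet(4, 4, 14/5, 11)
obs 2: x=1 → posterior Dirichlet(4, 5, 14/5, 11)
obs 3: x=1 → posterior Dirichlet(4, 6, 14/5, 11)
obs 4: x=1 → posterior Dirichlet(4, 7, 14/5, 11)
obs 5: x=1 → posterior Dirichlet(4, 8, 14/5, 11)
obs 6: x=3 → posterior Dirichlet(4, 8, 14/5, 12)

20/67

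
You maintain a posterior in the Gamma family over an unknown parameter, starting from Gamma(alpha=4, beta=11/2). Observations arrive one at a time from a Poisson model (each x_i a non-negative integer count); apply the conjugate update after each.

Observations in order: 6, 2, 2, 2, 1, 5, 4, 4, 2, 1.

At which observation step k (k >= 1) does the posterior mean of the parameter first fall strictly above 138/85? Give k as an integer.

k = 3

obs 1: x=6 → posterior Gamma(10, 13/2)
obs 2: x=2 → posterior Gamma(12, 15/2)
obs 3: x=2 → posterior Gamma(14, 17/2)
obs 4: x=2 → posterior Gamma(16, 19/2)
obs 5: x=1 → posterior Gamma(17, 21/2)
obs 6: x=5 → posterior Gamma(22, 23/2)
obs 7: x=4 → posterior Gamma(26, 25/2)
obs 8: x=4 → posterior Gamma(30, 27/2)
obs 9: x=2 → posterior Gamma(32, 29/2)
obs 10: x=1 → posterior Gamma(33, 31/2)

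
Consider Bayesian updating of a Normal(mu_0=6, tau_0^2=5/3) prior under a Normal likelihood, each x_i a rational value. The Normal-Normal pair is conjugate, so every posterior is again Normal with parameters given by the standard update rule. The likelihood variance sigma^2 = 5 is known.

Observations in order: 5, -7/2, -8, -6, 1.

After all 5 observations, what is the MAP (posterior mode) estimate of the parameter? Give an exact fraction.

13/16

obs 1: x=5 → posterior Normal(23/4, 5/4)
obs 2: x=-7/2 → posterior Normal(39/10, 1)
obs 3: x=-8 → posterior Normal(23/12, 5/6)
obs 4: x=-6 → posterior Normal(11/14, 5/7)
obs 5: x=1 → posterior Normal(13/16, 5/8)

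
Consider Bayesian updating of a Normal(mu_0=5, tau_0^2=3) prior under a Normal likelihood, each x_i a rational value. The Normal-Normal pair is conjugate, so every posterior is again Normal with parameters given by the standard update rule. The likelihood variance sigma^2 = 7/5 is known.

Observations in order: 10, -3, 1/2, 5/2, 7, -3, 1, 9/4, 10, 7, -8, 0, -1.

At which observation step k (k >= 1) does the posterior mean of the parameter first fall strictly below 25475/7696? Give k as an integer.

k = 3

obs 1: x=10 → posterior Normal(185/22, 21/22)
obs 2: x=-3 → posterior Normal(140/37, 21/37)
obs 3: x=1/2 → posterior Normal(295/104, 21/52)
obs 4: x=5/2 → posterior Normal(185/67, 21/67)
obs 5: x=7 → posterior Normal(145/41, 21/82)
obs 6: x=-3 → posterior Normal(245/97, 21/97)
obs 7: x=1 → posterior Normal(65/28, 3/16)
obs 8: x=9/4 → posterior Normal(1175/508, 21/127)
obs 9: x=10 → posterior Normal(25/8, 21/142)
obs 10: x=7 → posterior Normal(2195/628, 21/157)
obs 11: x=-8 → posterior Normal(1715/688, 21/172)
obs 12: x=0 → posterior Normal(1715/748, 21/187)
obs 13: x=-1 → posterior Normal(1655/808, 21/202)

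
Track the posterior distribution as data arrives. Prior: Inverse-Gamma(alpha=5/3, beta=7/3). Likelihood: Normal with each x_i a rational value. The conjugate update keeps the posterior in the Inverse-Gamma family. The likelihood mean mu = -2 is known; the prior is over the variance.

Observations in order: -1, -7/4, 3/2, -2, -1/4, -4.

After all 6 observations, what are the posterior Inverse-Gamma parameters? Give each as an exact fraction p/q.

alpha=14/3, beta=601/48

obs 1: x=-1 → posterior Inverse-Gamma(13/6, 17/6)
obs 2: x=-7/4 → posterior Inverse-Gamma(8/3, 275/96)
obs 3: x=3/2 → posterior Inverse-Gamma(19/6, 863/96)
obs 4: x=-2 → posterior Inverse-Gamma(11/3, 863/96)
obs 5: x=-1/4 → posterior Inverse-Gamma(25/6, 505/48)
obs 6: x=-4 → posterior Inverse-Gamma(14/3, 601/48)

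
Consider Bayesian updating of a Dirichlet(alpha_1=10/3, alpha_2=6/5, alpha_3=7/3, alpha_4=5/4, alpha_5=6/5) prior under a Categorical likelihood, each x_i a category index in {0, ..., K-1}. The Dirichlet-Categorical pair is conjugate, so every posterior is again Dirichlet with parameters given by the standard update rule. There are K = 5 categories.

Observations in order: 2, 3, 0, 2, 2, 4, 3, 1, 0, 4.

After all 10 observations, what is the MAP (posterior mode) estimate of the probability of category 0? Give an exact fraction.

260/859

obs 1: x=2 → posterior Dirichlet(10/3, 6/5, 10/3, 5/4, 6/5)
obs 2: x=3 → posterior Dirichlet(10/3, 6/5, 10/3, 9/4, 6/5)
obs 3: x=0 → posterior Dirichlet(13/3, 6/5, 10/3, 9/4, 6/5)
obs 4: x=2 → posterior Dirichlet(13/3, 6/5, 13/3, 9/4, 6/5)
obs 5: x=2 → posterior Dirichlet(13/3, 6/5, 16/3, 9/4, 6/5)
obs 6: x=4 → posterior Dirichlet(13/3, 6/5, 16/3, 9/4, 11/5)
obs 7: x=3 → posterior Dirichlet(13/3, 6/5, 16/3, 13/4, 11/5)
obs 8: x=1 → posterior Dirichlet(13/3, 11/5, 16/3, 13/4, 11/5)
obs 9: x=0 → posterior Dirichlet(16/3, 11/5, 16/3, 13/4, 11/5)
obs 10: x=4 → posterior Dirichlet(16/3, 11/5, 16/3, 13/4, 16/5)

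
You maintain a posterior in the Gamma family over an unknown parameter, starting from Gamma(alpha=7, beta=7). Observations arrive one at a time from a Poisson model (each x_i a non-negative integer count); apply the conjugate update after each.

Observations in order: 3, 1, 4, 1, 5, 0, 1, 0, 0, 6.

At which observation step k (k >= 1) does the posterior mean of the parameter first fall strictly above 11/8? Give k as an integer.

k = 3

obs 1: x=3 → posterior Gamma(10, 8)
obs 2: x=1 → posterior Gamma(11, 9)
obs 3: x=4 → posterior Gamma(15, 10)
obs 4: x=1 → posterior Gamma(16, 11)
obs 5: x=5 → posterior Gamma(21, 12)
obs 6: x=0 → posterior Gamma(21, 13)
obs 7: x=1 → posterior Gamma(22, 14)
obs 8: x=0 → posterior Gamma(22, 15)
obs 9: x=0 → posterior Gamma(22, 16)
obs 10: x=6 → posterior Gamma(28, 17)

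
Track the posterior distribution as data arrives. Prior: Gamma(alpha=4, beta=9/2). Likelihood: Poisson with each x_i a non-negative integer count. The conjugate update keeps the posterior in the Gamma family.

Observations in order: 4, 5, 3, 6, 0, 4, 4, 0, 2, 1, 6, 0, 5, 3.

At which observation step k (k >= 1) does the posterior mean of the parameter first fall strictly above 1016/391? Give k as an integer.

obs 1: x=4 → posterior Gamma(8, 11/2)
obs 2: x=5 → posterior Gamma(13, 13/2)
obs 3: x=3 → posterior Gamma(16, 15/2)
obs 4: x=6 → posterior Gamma(22, 17/2)
obs 5: x=0 → posterior Gamma(22, 19/2)
obs 6: x=4 → posterior Gamma(26, 21/2)
obs 7: x=4 → posterior Gamma(30, 23/2)
obs 8: x=0 → posterior Gamma(30, 25/2)
obs 9: x=2 → posterior Gamma(32, 27/2)
obs 10: x=1 → posterior Gamma(33, 29/2)
obs 11: x=6 → posterior Gamma(39, 31/2)
obs 12: x=0 → posterior Gamma(39, 33/2)
obs 13: x=5 → posterior Gamma(44, 35/2)
obs 14: x=3 → posterior Gamma(47, 37/2)

k = 7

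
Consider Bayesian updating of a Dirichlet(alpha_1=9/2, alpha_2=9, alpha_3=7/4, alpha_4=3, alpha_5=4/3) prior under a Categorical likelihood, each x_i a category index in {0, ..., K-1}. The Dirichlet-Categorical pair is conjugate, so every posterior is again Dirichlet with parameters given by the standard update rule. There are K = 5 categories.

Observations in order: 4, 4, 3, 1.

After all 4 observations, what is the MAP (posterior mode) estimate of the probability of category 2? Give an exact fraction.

obs 1: x=4 → posterior Dirichlet(9/2, 9, 7/4, 3, 7/3)
obs 2: x=4 → posterior Dirichlet(9/2, 9, 7/4, 3, 10/3)
obs 3: x=3 → posterior Dirichlet(9/2, 9, 7/4, 4, 10/3)
obs 4: x=1 → posterior Dirichlet(9/2, 10, 7/4, 4, 10/3)

9/223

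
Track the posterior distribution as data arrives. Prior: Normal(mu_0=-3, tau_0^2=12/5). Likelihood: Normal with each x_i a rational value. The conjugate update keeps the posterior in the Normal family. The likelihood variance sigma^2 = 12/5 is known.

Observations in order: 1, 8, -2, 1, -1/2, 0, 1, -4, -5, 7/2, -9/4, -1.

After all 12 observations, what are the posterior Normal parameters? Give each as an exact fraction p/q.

obs 1: x=1 → posterior Normal(-1, 6/5)
obs 2: x=8 → posterior Normal(2, 4/5)
obs 3: x=-2 → posterior Normal(1, 3/5)
obs 4: x=1 → posterior Normal(1, 12/25)
obs 5: x=-1/2 → posterior Normal(3/4, 2/5)
obs 6: x=0 → posterior Normal(9/14, 12/35)
obs 7: x=1 → posterior Normal(11/16, 3/10)
obs 8: x=-4 → posterior Normal(1/6, 4/15)
obs 9: x=-5 → posterior Normal(-7/20, 6/25)
obs 10: x=7/2 → posterior Normal(0, 12/55)
obs 11: x=-9/4 → posterior Normal(-3/16, 1/5)
obs 12: x=-1 → posterior Normal(-1/4, 12/65)

mu_0=-1/4, tau_0^2=12/65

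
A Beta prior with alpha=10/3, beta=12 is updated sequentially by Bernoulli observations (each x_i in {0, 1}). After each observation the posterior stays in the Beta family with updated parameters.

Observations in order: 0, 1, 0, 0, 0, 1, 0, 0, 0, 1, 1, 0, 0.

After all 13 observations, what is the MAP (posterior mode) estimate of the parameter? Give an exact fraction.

19/79

obs 1: x=0 → posterior Beta(10/3, 13)
obs 2: x=1 → posterior Beta(13/3, 13)
obs 3: x=0 → posterior Beta(13/3, 14)
obs 4: x=0 → posterior Beta(13/3, 15)
obs 5: x=0 → posterior Beta(13/3, 16)
obs 6: x=1 → posterior Beta(16/3, 16)
obs 7: x=0 → posterior Beta(16/3, 17)
obs 8: x=0 → posterior Beta(16/3, 18)
obs 9: x=0 → posterior Beta(16/3, 19)
obs 10: x=1 → posterior Beta(19/3, 19)
obs 11: x=1 → posterior Beta(22/3, 19)
obs 12: x=0 → posterior Beta(22/3, 20)
obs 13: x=0 → posterior Beta(22/3, 21)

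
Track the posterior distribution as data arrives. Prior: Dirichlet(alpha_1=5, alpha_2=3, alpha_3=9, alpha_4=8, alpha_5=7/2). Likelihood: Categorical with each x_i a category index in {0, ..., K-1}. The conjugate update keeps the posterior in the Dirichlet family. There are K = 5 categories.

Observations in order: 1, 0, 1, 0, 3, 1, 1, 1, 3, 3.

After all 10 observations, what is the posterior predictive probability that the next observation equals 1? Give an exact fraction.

obs 1: x=1 → posterior Dirichlet(5, 4, 9, 8, 7/2)
obs 2: x=0 → posterior Dirichlet(6, 4, 9, 8, 7/2)
obs 3: x=1 → posterior Dirichlet(6, 5, 9, 8, 7/2)
obs 4: x=0 → posterior Dirichlet(7, 5, 9, 8, 7/2)
obs 5: x=3 → posterior Dirichlet(7, 5, 9, 9, 7/2)
obs 6: x=1 → posterior Dirichlet(7, 6, 9, 9, 7/2)
obs 7: x=1 → posterior Dirichlet(7, 7, 9, 9, 7/2)
obs 8: x=1 → posterior Dirichlet(7, 8, 9, 9, 7/2)
obs 9: x=3 → posterior Dirichlet(7, 8, 9, 10, 7/2)
obs 10: x=3 → posterior Dirichlet(7, 8, 9, 11, 7/2)

16/77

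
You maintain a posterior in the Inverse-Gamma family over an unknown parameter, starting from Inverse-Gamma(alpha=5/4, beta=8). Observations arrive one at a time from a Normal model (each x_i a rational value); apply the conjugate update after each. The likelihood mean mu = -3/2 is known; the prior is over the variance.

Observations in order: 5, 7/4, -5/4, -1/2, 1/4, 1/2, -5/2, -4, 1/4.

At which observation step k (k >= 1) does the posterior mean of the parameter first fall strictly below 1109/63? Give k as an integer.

obs 1: x=5 → posterior Inverse-Gamma(7/4, 233/8)
obs 2: x=7/4 → posterior Inverse-Gamma(9/4, 1101/32)
obs 3: x=-5/4 → posterior Inverse-Gamma(11/4, 551/16)
obs 4: x=-1/2 → posterior Inverse-Gamma(13/4, 559/16)
obs 5: x=1/4 → posterior Inverse-Gamma(15/4, 1167/32)
obs 6: x=1/2 → posterior Inverse-Gamma(17/4, 1231/32)
obs 7: x=-5/2 → posterior Inverse-Gamma(19/4, 1247/32)
obs 8: x=-4 → posterior Inverse-Gamma(21/4, 1347/32)
obs 9: x=1/4 → posterior Inverse-Gamma(23/4, 349/8)

k = 4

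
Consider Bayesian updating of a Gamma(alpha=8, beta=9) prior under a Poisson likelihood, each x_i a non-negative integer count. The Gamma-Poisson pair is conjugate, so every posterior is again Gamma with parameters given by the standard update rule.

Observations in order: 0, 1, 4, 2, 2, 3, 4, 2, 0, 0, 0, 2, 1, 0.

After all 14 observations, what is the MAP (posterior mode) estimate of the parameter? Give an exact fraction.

obs 1: x=0 → posterior Gamma(8, 10)
obs 2: x=1 → posterior Gamma(9, 11)
obs 3: x=4 → posterior Gamma(13, 12)
obs 4: x=2 → posterior Gamma(15, 13)
obs 5: x=2 → posterior Gamma(17, 14)
obs 6: x=3 → posterior Gamma(20, 15)
obs 7: x=4 → posterior Gamma(24, 16)
obs 8: x=2 → posterior Gamma(26, 17)
obs 9: x=0 → posterior Gamma(26, 18)
obs 10: x=0 → posterior Gamma(26, 19)
obs 11: x=0 → posterior Gamma(26, 20)
obs 12: x=2 → posterior Gamma(28, 21)
obs 13: x=1 → posterior Gamma(29, 22)
obs 14: x=0 → posterior Gamma(29, 23)

28/23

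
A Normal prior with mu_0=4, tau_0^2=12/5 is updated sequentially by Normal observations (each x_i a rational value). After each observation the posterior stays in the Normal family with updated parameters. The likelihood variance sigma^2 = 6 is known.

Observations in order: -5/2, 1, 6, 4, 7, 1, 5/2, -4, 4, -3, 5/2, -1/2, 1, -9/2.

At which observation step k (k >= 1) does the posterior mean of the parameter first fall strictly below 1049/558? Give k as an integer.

obs 1: x=-5/2 → posterior Normal(15/7, 12/7)
obs 2: x=1 → posterior Normal(17/9, 4/3)
obs 3: x=6 → posterior Normal(29/11, 12/11)
obs 4: x=4 → posterior Normal(37/13, 12/13)
obs 5: x=7 → posterior Normal(17/5, 4/5)
obs 6: x=1 → posterior Normal(53/17, 12/17)
obs 7: x=5/2 → posterior Normal(58/19, 12/19)
obs 8: x=-4 → posterior Normal(50/21, 4/7)
obs 9: x=4 → posterior Normal(58/23, 12/23)
obs 10: x=-3 → posterior Normal(52/25, 12/25)
obs 11: x=5/2 → posterior Normal(19/9, 4/9)
obs 12: x=-1/2 → posterior Normal(56/29, 12/29)
obs 13: x=1 → posterior Normal(58/31, 12/31)
obs 14: x=-9/2 → posterior Normal(49/33, 4/11)

k = 13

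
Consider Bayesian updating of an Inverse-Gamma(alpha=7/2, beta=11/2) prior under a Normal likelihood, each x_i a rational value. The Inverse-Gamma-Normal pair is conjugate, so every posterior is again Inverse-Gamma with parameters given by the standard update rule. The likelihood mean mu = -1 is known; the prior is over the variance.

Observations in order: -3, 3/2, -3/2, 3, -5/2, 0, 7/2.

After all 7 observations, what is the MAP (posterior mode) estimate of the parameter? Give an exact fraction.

61/16

obs 1: x=-3 → posterior Inverse-Gamma(4, 15/2)
obs 2: x=3/2 → posterior Inverse-Gamma(9/2, 85/8)
obs 3: x=-3/2 → posterior Inverse-Gamma(5, 43/4)
obs 4: x=3 → posterior Inverse-Gamma(11/2, 75/4)
obs 5: x=-5/2 → posterior Inverse-Gamma(6, 159/8)
obs 6: x=0 → posterior Inverse-Gamma(13/2, 163/8)
obs 7: x=7/2 → posterior Inverse-Gamma(7, 61/2)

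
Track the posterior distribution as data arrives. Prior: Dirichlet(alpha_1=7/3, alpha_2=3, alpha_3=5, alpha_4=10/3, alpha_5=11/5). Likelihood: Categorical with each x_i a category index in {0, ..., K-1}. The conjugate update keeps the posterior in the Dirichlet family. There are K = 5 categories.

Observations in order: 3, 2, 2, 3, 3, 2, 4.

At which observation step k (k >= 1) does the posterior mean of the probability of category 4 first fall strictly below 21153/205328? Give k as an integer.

obs 1: x=3 → posterior Dirichlet(7/3, 3, 5, 13/3, 11/5)
obs 2: x=2 → posterior Dirichlet(7/3, 3, 6, 13/3, 11/5)
obs 3: x=2 → posterior Dirichlet(7/3, 3, 7, 13/3, 11/5)
obs 4: x=3 → posterior Dirichlet(7/3, 3, 7, 16/3, 11/5)
obs 5: x=3 → posterior Dirichlet(7/3, 3, 7, 19/3, 11/5)
obs 6: x=2 → posterior Dirichlet(7/3, 3, 8, 19/3, 11/5)
obs 7: x=4 → posterior Dirichlet(7/3, 3, 8, 19/3, 16/5)

k = 6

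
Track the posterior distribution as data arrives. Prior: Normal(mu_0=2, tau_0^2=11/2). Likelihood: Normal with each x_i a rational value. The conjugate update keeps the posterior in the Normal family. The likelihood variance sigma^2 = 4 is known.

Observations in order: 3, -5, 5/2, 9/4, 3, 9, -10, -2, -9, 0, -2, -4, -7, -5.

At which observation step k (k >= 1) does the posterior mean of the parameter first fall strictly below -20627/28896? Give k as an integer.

k = 12

obs 1: x=3 → posterior Normal(49/19, 44/19)
obs 2: x=-5 → posterior Normal(-1/5, 22/15)
obs 3: x=5/2 → posterior Normal(43/82, 44/41)
obs 4: x=9/4 → posterior Normal(185/208, 11/13)
obs 5: x=3 → posterior Normal(317/252, 44/63)
obs 6: x=9 → posterior Normal(713/296, 22/37)
obs 7: x=-10 → posterior Normal(273/340, 44/85)
obs 8: x=-2 → posterior Normal(185/384, 11/24)
obs 9: x=-9 → posterior Normal(-211/428, 44/107)
obs 10: x=0 → posterior Normal(-211/472, 22/59)
obs 11: x=-2 → posterior Normal(-299/516, 44/129)
obs 12: x=-4 → posterior Normal(-95/112, 11/35)
obs 13: x=-7 → posterior Normal(-783/604, 44/151)
obs 14: x=-5 → posterior Normal(-1003/648, 22/81)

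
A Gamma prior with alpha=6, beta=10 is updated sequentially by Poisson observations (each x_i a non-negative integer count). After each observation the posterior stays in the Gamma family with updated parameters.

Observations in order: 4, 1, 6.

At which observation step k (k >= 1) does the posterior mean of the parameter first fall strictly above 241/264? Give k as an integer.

obs 1: x=4 → posterior Gamma(10, 11)
obs 2: x=1 → posterior Gamma(11, 12)
obs 3: x=6 → posterior Gamma(17, 13)

k = 2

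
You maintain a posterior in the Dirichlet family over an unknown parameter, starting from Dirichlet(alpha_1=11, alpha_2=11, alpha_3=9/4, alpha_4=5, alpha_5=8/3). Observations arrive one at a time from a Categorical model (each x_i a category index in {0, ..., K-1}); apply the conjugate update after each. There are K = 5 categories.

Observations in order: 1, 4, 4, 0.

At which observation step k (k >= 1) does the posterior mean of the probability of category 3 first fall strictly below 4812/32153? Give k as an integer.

obs 1: x=1 → posterior Dirichlet(11, 12, 9/4, 5, 8/3)
obs 2: x=4 → posterior Dirichlet(11, 12, 9/4, 5, 11/3)
obs 3: x=4 → posterior Dirichlet(11, 12, 9/4, 5, 14/3)
obs 4: x=0 → posterior Dirichlet(12, 12, 9/4, 5, 14/3)

k = 2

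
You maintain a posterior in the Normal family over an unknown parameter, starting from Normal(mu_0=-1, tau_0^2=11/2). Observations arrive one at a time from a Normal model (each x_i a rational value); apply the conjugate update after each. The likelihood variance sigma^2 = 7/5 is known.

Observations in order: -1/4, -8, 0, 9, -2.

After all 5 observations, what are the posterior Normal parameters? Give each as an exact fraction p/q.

obs 1: x=-1/4 → posterior Normal(-37/92, 77/69)
obs 2: x=-8 → posterior Normal(-1871/496, 77/124)
obs 3: x=0 → posterior Normal(-1871/716, 77/179)
obs 4: x=9 → posterior Normal(109/936, 77/234)
obs 5: x=-2 → posterior Normal(-331/1156, 77/289)

mu_0=-331/1156, tau_0^2=77/289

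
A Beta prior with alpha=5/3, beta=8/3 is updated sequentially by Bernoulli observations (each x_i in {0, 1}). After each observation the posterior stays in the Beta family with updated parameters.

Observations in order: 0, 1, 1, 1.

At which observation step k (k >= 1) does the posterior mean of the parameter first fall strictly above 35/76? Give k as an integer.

k = 3

obs 1: x=0 → posterior Beta(5/3, 11/3)
obs 2: x=1 → posterior Beta(8/3, 11/3)
obs 3: x=1 → posterior Beta(11/3, 11/3)
obs 4: x=1 → posterior Beta(14/3, 11/3)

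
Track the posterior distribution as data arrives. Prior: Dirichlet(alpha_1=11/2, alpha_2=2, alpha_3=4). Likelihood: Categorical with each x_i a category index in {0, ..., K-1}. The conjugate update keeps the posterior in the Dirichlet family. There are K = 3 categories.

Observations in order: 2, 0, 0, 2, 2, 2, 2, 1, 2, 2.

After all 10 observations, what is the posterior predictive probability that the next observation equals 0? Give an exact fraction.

15/43

obs 1: x=2 → posterior Dirichlet(11/2, 2, 5)
obs 2: x=0 → posterior Dirichlet(13/2, 2, 5)
obs 3: x=0 → posterior Dirichlet(15/2, 2, 5)
obs 4: x=2 → posterior Dirichlet(15/2, 2, 6)
obs 5: x=2 → posterior Dirichlet(15/2, 2, 7)
obs 6: x=2 → posterior Dirichlet(15/2, 2, 8)
obs 7: x=2 → posterior Dirichlet(15/2, 2, 9)
obs 8: x=1 → posterior Dirichlet(15/2, 3, 9)
obs 9: x=2 → posterior Dirichlet(15/2, 3, 10)
obs 10: x=2 → posterior Dirichlet(15/2, 3, 11)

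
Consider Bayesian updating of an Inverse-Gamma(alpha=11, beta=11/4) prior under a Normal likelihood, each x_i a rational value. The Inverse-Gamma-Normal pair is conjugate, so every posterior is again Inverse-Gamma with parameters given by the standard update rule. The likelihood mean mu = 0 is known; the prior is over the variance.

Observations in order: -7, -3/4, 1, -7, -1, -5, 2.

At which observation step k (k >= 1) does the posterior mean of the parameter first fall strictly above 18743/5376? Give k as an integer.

k = 4

obs 1: x=-7 → posterior Inverse-Gamma(23/2, 109/4)
obs 2: x=-3/4 → posterior Inverse-Gamma(12, 881/32)
obs 3: x=1 → posterior Inverse-Gamma(25/2, 897/32)
obs 4: x=-7 → posterior Inverse-Gamma(13, 1681/32)
obs 5: x=-1 → posterior Inverse-Gamma(27/2, 1697/32)
obs 6: x=-5 → posterior Inverse-Gamma(14, 2097/32)
obs 7: x=2 → posterior Inverse-Gamma(29/2, 2161/32)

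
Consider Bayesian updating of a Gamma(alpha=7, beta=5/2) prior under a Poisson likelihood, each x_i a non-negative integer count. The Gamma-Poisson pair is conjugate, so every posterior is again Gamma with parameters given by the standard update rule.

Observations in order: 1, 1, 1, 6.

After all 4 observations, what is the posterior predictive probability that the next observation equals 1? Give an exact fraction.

21293331493861754912/98526125335693359375

obs 1: x=1 → posterior Gamma(8, 7/2)
obs 2: x=1 → posterior Gamma(9, 9/2)
obs 3: x=1 → posterior Gamma(10, 11/2)
obs 4: x=6 → posterior Gamma(16, 13/2)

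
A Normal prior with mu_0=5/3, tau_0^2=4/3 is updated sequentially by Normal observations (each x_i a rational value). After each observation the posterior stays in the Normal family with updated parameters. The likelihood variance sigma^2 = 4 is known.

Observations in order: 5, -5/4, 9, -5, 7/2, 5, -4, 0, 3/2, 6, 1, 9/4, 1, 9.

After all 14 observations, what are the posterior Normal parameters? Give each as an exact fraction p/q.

obs 1: x=5 → posterior Normal(5/2, 1)
obs 2: x=-5/4 → posterior Normal(7/4, 4/5)
obs 3: x=9 → posterior Normal(71/24, 2/3)
obs 4: x=-5 → posterior Normal(51/28, 4/7)
obs 5: x=7/2 → posterior Normal(65/32, 1/2)
obs 6: x=5 → posterior Normal(85/36, 4/9)
obs 7: x=-4 → posterior Normal(69/40, 2/5)
obs 8: x=0 → posterior Normal(69/44, 4/11)
obs 9: x=3/2 → posterior Normal(25/16, 1/3)
obs 10: x=6 → posterior Normal(99/52, 4/13)
obs 11: x=1 → posterior Normal(103/56, 2/7)
obs 12: x=9/4 → posterior Normal(28/15, 4/15)
obs 13: x=1 → posterior Normal(29/16, 1/4)
obs 14: x=9 → posterior Normal(38/17, 4/17)

mu_0=38/17, tau_0^2=4/17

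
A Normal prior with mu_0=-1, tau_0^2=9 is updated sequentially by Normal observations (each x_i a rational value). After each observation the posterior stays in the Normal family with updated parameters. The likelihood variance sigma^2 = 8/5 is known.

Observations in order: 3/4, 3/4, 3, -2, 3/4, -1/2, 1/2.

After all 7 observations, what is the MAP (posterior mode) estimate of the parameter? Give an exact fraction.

obs 1: x=3/4 → posterior Normal(103/212, 72/53)
obs 2: x=3/4 → posterior Normal(17/28, 36/49)
obs 3: x=3 → posterior Normal(389/286, 72/143)
obs 4: x=-2 → posterior Normal(209/376, 18/47)
obs 5: x=3/4 → posterior Normal(553/932, 72/233)
obs 6: x=-1/2 → posterior Normal(463/1112, 36/139)
obs 7: x=1/2 → posterior Normal(553/1292, 72/323)

553/1292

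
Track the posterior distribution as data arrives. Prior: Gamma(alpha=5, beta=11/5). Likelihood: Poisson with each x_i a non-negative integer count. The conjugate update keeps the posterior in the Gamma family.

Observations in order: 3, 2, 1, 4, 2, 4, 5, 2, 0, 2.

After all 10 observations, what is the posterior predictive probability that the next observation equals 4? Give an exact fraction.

35164687786626681940831882746251671557572778114064880721875/277261699881091292217248190883370598436241462068029029351424

obs 1: x=3 → posterior Gamma(8, 16/5)
obs 2: x=2 → posterior Gamma(10, 21/5)
obs 3: x=1 → posterior Gamma(11, 26/5)
obs 4: x=4 → posterior Gamma(15, 31/5)
obs 5: x=2 → posterior Gamma(17, 36/5)
obs 6: x=4 → posterior Gamma(21, 41/5)
obs 7: x=5 → posterior Gamma(26, 46/5)
obs 8: x=2 → posterior Gamma(28, 51/5)
obs 9: x=0 → posterior Gamma(28, 56/5)
obs 10: x=2 → posterior Gamma(30, 61/5)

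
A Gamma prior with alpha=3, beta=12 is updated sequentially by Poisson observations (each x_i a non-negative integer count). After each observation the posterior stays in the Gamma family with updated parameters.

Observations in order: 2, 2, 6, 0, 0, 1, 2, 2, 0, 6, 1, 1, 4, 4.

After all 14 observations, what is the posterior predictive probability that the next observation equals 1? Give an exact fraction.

43709188957858933740770338523412798856518575325184/125236737537878753441860054533045969266612127846243

obs 1: x=2 → posterior Gamma(5, 13)
obs 2: x=2 → posterior Gamma(7, 14)
obs 3: x=6 → posterior Gamma(13, 15)
obs 4: x=0 → posterior Gamma(13, 16)
obs 5: x=0 → posterior Gamma(13, 17)
obs 6: x=1 → posterior Gamma(14, 18)
obs 7: x=2 → posterior Gamma(16, 19)
obs 8: x=2 → posterior Gamma(18, 20)
obs 9: x=0 → posterior Gamma(18, 21)
obs 10: x=6 → posterior Gamma(24, 22)
obs 11: x=1 → posterior Gamma(25, 23)
obs 12: x=1 → posterior Gamma(26, 24)
obs 13: x=4 → posterior Gamma(30, 25)
obs 14: x=4 → posterior Gamma(34, 26)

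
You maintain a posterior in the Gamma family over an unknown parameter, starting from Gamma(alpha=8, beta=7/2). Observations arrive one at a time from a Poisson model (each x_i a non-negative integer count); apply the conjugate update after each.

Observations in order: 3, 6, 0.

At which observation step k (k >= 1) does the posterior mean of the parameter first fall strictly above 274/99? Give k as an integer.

obs 1: x=3 → posterior Gamma(11, 9/2)
obs 2: x=6 → posterior Gamma(17, 11/2)
obs 3: x=0 → posterior Gamma(17, 13/2)

k = 2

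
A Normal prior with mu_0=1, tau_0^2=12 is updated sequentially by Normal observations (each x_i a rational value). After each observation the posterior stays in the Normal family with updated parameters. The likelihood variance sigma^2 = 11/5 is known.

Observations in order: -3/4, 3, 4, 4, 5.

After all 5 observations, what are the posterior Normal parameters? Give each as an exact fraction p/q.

mu_0=926/311, tau_0^2=132/311

obs 1: x=-3/4 → posterior Normal(-34/71, 132/71)
obs 2: x=3 → posterior Normal(146/131, 132/131)
obs 3: x=4 → posterior Normal(386/191, 132/191)
obs 4: x=4 → posterior Normal(626/251, 132/251)
obs 5: x=5 → posterior Normal(926/311, 132/311)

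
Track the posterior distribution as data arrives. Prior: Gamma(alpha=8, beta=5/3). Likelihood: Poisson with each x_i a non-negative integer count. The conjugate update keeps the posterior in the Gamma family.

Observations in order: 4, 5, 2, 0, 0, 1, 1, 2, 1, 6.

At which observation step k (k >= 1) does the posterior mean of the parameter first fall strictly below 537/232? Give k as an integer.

obs 1: x=4 → posterior Gamma(12, 8/3)
obs 2: x=5 → posterior Gamma(17, 11/3)
obs 3: x=2 → posterior Gamma(19, 14/3)
obs 4: x=0 → posterior Gamma(19, 17/3)
obs 5: x=0 → posterior Gamma(19, 20/3)
obs 6: x=1 → posterior Gamma(20, 23/3)
obs 7: x=1 → posterior Gamma(21, 26/3)
obs 8: x=2 → posterior Gamma(23, 29/3)
obs 9: x=1 → posterior Gamma(24, 32/3)
obs 10: x=6 → posterior Gamma(30, 35/3)

k = 9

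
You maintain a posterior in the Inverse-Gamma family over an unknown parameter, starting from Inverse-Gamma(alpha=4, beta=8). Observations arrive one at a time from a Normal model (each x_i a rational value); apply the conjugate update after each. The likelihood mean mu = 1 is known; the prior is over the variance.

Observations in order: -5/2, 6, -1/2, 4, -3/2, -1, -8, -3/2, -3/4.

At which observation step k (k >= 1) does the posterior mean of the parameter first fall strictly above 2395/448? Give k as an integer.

k = 2

obs 1: x=-5/2 → posterior Inverse-Gamma(9/2, 113/8)
obs 2: x=6 → posterior Inverse-Gamma(5, 213/8)
obs 3: x=-1/2 → posterior Inverse-Gamma(11/2, 111/4)
obs 4: x=4 → posterior Inverse-Gamma(6, 129/4)
obs 5: x=-3/2 → posterior Inverse-Gamma(13/2, 283/8)
obs 6: x=-1 → posterior Inverse-Gamma(7, 299/8)
obs 7: x=-8 → posterior Inverse-Gamma(15/2, 623/8)
obs 8: x=-3/2 → posterior Inverse-Gamma(8, 81)
obs 9: x=-3/4 → posterior Inverse-Gamma(17/2, 2641/32)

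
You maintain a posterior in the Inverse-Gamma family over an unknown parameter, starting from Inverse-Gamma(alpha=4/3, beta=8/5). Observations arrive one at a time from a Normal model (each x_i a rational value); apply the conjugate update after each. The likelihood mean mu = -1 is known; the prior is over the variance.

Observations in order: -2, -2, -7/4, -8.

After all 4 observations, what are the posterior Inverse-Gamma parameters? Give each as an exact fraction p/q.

alpha=10/3, beta=4381/160

obs 1: x=-2 → posterior Inverse-Gamma(11/6, 21/10)
obs 2: x=-2 → posterior Inverse-Gamma(7/3, 13/5)
obs 3: x=-7/4 → posterior Inverse-Gamma(17/6, 461/160)
obs 4: x=-8 → posterior Inverse-Gamma(10/3, 4381/160)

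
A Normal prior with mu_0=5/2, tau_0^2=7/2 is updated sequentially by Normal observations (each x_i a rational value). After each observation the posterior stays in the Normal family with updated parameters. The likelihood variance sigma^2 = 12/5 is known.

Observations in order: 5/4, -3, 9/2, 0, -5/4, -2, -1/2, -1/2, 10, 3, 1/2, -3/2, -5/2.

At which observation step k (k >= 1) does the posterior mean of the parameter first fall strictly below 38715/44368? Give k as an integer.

obs 1: x=5/4 → posterior Normal(415/236, 84/59)
obs 2: x=-3 → posterior Normal(-5/376, 42/47)
obs 3: x=9/2 → posterior Normal(625/516, 28/43)
obs 4: x=0 → posterior Normal(625/656, 21/41)
obs 5: x=-5/4 → posterior Normal(225/398, 84/199)
obs 6: x=-2 → posterior Normal(85/468, 14/39)
obs 7: x=-1/2 → posterior Normal(25/269, 84/269)
obs 8: x=-1/2 → posterior Normal(15/608, 21/76)
obs 9: x=10 → posterior Normal(715/678, 28/113)
obs 10: x=3 → posterior Normal(925/748, 42/187)
obs 11: x=1/2 → posterior Normal(480/409, 84/409)
obs 12: x=-3/2 → posterior Normal(285/296, 7/37)
obs 13: x=-5/2 → posterior Normal(340/479, 84/479)

k = 2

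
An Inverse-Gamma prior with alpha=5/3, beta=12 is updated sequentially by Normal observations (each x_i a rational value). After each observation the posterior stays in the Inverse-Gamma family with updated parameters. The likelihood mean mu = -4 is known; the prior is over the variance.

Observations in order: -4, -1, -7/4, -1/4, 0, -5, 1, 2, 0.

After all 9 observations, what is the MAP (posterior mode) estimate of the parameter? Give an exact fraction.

3507/344

obs 1: x=-4 → posterior Inverse-Gamma(13/6, 12)
obs 2: x=-1 → posterior Inverse-Gamma(8/3, 33/2)
obs 3: x=-7/4 → posterior Inverse-Gamma(19/6, 609/32)
obs 4: x=-1/4 → posterior Inverse-Gamma(11/3, 417/16)
obs 5: x=0 → posterior Inverse-Gamma(25/6, 545/16)
obs 6: x=-5 → posterior Inverse-Gamma(14/3, 553/16)
obs 7: x=1 → posterior Inverse-Gamma(31/6, 753/16)
obs 8: x=2 → posterior Inverse-Gamma(17/3, 1041/16)
obs 9: x=0 → posterior Inverse-Gamma(37/6, 1169/16)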